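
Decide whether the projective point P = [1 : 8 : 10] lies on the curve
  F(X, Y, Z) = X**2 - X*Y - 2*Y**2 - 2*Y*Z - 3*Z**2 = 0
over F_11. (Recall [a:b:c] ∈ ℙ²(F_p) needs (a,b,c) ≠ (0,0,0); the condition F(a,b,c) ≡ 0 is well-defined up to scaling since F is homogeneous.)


F(1,8,10) ≡ 10 (mod 11); P is NOT on the curve.

Evaluate F(1, 8, 10) term-by-term (mod 11).
  X**2 ↦ 1·1·1·1 = 1
  -X*Y ↦ -1·1·8·1 = -8
  -2*Y**2 ↦ -2·1·64·1 = -128
  -2*Y*Z ↦ -2·1·8·10 = -160
  -3*Z**2 ↦ -3·1·1·100 = -300
Sum: F(1, 8, 10) = (1) + (-8) + (-128) + (-160) + (-300) = -595.
Reducing mod 11: -595 ≡ 10 (mod 11).
Since F(a, b, c) ≡ 10 ≠ 0 (mod 11), P does NOT lie on the curve.


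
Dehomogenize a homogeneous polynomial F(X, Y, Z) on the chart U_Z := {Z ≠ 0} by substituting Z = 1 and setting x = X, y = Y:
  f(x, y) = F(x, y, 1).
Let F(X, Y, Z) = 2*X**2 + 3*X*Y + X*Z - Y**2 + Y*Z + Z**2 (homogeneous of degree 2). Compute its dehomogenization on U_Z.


f(x, y) = 2*x**2 + 3*x*y + x - y**2 + y + 1

On U_Z we set Z = 1. Each monomial c·X^i·Y^j·Z^k in F becomes c·x^i·y^j·1^k = c·x^i·y^j.
Substituting Z = 1: F(X, Y, 1) = 2*x**2 + 3*x*y + x - y**2 + y + 1.
Note: deg(f) ≤ deg(F) = 2; strict inequality happens when F is divisible by Z (lost terms).


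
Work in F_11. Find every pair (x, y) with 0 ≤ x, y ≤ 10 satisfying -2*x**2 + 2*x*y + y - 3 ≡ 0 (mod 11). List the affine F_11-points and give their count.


Affine F_11-points: {(0, 3), (1, 9), (2, 0), (3, 3), (4, 10), (6, 10), (7, 6), (8, 9), (9, 0), (10, 6)}; count = 10.

For each of the 121 pairs (x, y) ∈ F_11², evaluate f(x, y) mod 11. Record the zeros.
  x = 0: [0↦8, 1↦9, 2↦10, 3↦0, 4↦1, 5↦2, 6↦3, 7↦4, 8↦5, 9↦6, 10↦7]  zeros at y ∈ {3}
  x = 1: [0↦6, 1↦9, 2↦1, 3↦4, 4↦7, 5↦10, 6↦2, 7↦5, 8↦8, 9↦0, 10↦3]  zeros at y ∈ {9}
  x = 2: [0↦0, 1↦5, 2↦10, 3↦4, 4↦9, 5↦3, 6↦8, 7↦2, 8↦7, 9↦1, 10↦6]  zeros at y ∈ {0}
  x = 3: [0↦1, 1↦8, 2↦4, 3↦0, 4↦7, 5↦3, 6↦10, 7↦6, 8↦2, 9↦9, 10↦5]  zeros at y ∈ {3}
  x = 4: [0↦9, 1↦7, 2↦5, 3↦3, 4↦1, 5↦10, 6↦8, 7↦6, 8↦4, 9↦2, 10↦0]  zeros at y ∈ {10}
  x = 5: [0↦2, 1↦2, 2↦2, 3↦2, 4↦2, 5↦2, 6↦2, 7↦2, 8↦2, 9↦2, 10↦2]  zeros at y ∈ ∅
  x = 6: [0↦2, 1↦4, 2↦6, 3↦8, 4↦10, 5↦1, 6↦3, 7↦5, 8↦7, 9↦9, 10↦0]  zeros at y ∈ {10}
  x = 7: [0↦9, 1↦2, 2↦6, 3↦10, 4↦3, 5↦7, 6↦0, 7↦4, 8↦8, 9↦1, 10↦5]  zeros at y ∈ {6}
  x = 8: [0↦1, 1↦7, 2↦2, 3↦8, 4↦3, 5↦9, 6↦4, 7↦10, 8↦5, 9↦0, 10↦6]  zeros at y ∈ {9}
  x = 9: [0↦0, 1↦8, 2↦5, 3↦2, 4↦10, 5↦7, 6↦4, 7↦1, 8↦9, 9↦6, 10↦3]  zeros at y ∈ {0}
  x = 10: [0↦6, 1↦5, 2↦4, 3↦3, 4↦2, 5↦1, 6↦0, 7↦10, 8↦9, 9↦8, 10↦7]  zeros at y ∈ {6}
Collecting zeros: affine points = {(0, 3), (1, 9), (2, 0), (3, 3), (4, 10), (6, 10), (7, 6), (8, 9), (9, 0), (10, 6)}.
Total count |C(F_11)_aff| = 10.


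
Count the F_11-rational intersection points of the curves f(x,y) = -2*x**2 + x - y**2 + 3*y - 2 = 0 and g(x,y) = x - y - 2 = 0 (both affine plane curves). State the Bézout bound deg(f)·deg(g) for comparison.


Common zeros: ∅; count = 0; Bézout bound = 2.

deg(f) = 2, deg(g) = 1, so Bézout bound = 2.
Scan x ∈ F_11. For each x, list the y ∈ F_11 with f(x, y) ≡ 0 and those with g(x, y) ≡ 0 (mod 11); the common zeros in that column are the intersection.
  x = 0: f ≡ 0 at y ∈ {1, 2}; g ≡ 0 at y ∈ {9}; common: ∅.
  x = 1: f ≡ 0 at y ∈ ∅; g ≡ 0 at y ∈ {10}; common: ∅.
  x = 2: f ≡ 0 at y ∈ ∅; g ≡ 0 at y ∈ {0}; common: ∅.
  x = 3: f ≡ 0 at y ∈ ∅; g ≡ 0 at y ∈ {1}; common: ∅.
  x = 4: f ≡ 0 at y ∈ ∅; g ≡ 0 at y ∈ {2}; common: ∅.
  x = 5: f ≡ 0 at y ∈ ∅; g ≡ 0 at y ∈ {3}; common: ∅.
  x = 6: f ≡ 0 at y ∈ {1, 2}; g ≡ 0 at y ∈ {4}; common: ∅.
  x = 7: f ≡ 0 at y ∈ {7}; g ≡ 0 at y ∈ {5}; common: ∅.
  x = 8: f ≡ 0 at y ∈ {5, 9}; g ≡ 0 at y ∈ {6}; common: ∅.
  x = 9: f ≡ 0 at y ∈ {5, 9}; g ≡ 0 at y ∈ {7}; common: ∅.
  x = 10: f ≡ 0 at y ∈ {7}; g ≡ 0 at y ∈ {8}; common: ∅.
Collecting: common zeros = ∅, so the count is 0.
Comparison with the Bézout bound: 0 ≤ 2 = deg(f)·deg(g), as expected for curves with no common component (the affine F_11-count falls short of the bound because intersections may lie at infinity, over extension fields, or carry multiplicity).


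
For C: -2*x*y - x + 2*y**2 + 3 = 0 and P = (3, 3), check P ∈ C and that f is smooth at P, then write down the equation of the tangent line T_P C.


Tangent line at P: -7*x + 6*y + 3 = 0.

Step 1: f(3, 3) = 0, so P lies on C.
Step 2: partial derivatives
  f_x(x, y) = -2*y - 1, f_y(x, y) = -2*x + 4*y.
  f_x(P) = -7, f_y(P) = 6 (gradient nonzero, so P is smooth).
Step 3: tangent line at P: -7·(x − 3) + 6·(y − 3) = 0.
Expanding: -7*x + 6*y + 3 = 0.


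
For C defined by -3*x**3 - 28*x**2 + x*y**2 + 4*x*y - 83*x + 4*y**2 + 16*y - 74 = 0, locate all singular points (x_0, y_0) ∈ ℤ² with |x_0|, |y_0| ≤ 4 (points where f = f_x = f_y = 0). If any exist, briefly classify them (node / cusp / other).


Singular points: {(-3, -2)}; classification: node.

Compute partial derivatives:
  f_x = -9*x**2 - 56*x + y**2 + 4*y - 83.
  f_y = 2*x*y + 4*x + 8*y + 16.
Scan x_0 ∈ {−4, ..., 4}. For each x_0, f_y(x_0, y) is a polynomial in y; find its integer roots y ∈ {−4, ..., 4}, then test f_x and f at those candidates.
  x = -4: f_y(-4, y) = 0; vanishes at y ∈ {-4, -3, -2, -1, 0, 1, 2, 3, 4}. (-4, -4): f_x = -3 ≠ 0; (-4, -3): f_x = -6 ≠ 0; (-4, -2): f_x = -7 ≠ 0; (-4, -1): f_x = -6 ≠ 0; (-4, 0): f_x = -3 ≠ 0; (-4, 1): f_x = 2 ≠ 0; (-4, 2): f_x = 9 ≠ 0; (-4, 3): f_x = 18 ≠ 0; (-4, 4): f_x = 29 ≠ 0.
  x = -3: f_y(-3, y) = 2*y + 4; vanishes at y ∈ {-2}. (-3, -2): f_x = 0, f = 0 — SINGULAR.
  x = -2: f_y(-2, y) = 4*y + 8; vanishes at y ∈ {-2}. (-2, -2): f_x = -11 ≠ 0.
  x = -1: f_y(-1, y) = 6*y + 12; vanishes at y ∈ {-2}. (-1, -2): f_x = -40 ≠ 0.
  x = 0: f_y(0, y) = 8*y + 16; vanishes at y ∈ {-2}. (0, -2): f_x = -87 ≠ 0.
  x = 1: f_y(1, y) = 10*y + 20; vanishes at y ∈ {-2}. (1, -2): f_x = -152 ≠ 0.
  x = 2: f_y(2, y) = 12*y + 24; vanishes at y ∈ {-2}. (2, -2): f_x = -235 ≠ 0.
  x = 3: f_y(3, y) = 14*y + 28; vanishes at y ∈ {-2}. (3, -2): f_x = -336 ≠ 0.
  x = 4: f_y(4, y) = 16*y + 32; vanishes at y ∈ {-2}. (4, -2): f_x = -455 ≠ 0.
Only singular point on the grid: (-3, -2).
Classify: substitute x = -3 + u, y = -2 + v and expand: f = -3*u**3 - u**2 + u*v**2 + v**2.
No constant or linear terms (consistent with a singular point). Quadratic part: -u**2 + v**2. Cubic part: -3*u**3 + u*v**2.
The quadratic part v**2 - u**2 = (v − u)(v + u) splits into two distinct linear factors, so there are two distinct tangent lines y − -2 = ±(x − -3) — this is a node (ordinary double point).
Classification: node.


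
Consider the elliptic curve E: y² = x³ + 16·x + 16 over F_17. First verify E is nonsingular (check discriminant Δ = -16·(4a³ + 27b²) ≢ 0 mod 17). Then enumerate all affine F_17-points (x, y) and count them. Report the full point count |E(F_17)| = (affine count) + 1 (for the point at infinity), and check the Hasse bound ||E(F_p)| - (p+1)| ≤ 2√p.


Affine points = {(0, 4), (0, 13), (1, 4), (1, 13), (4, 5), (4, 12), (5, 0), (12, 7), (12, 10), (14, 3), (14, 14), (16, 4), (16, 13)}; affine count = 13; |E(F_17)| = 14.

Discriminant check: Δ ∝ 4a³ + 27b² = 4·16³ + 27·16² = 4·4096 + 27·256 ≡ 6 (mod 17). Nonzero ⇒ E is nonsingular.
For each x ∈ F_17, compute rhs = x³ + 16·x + 16 mod 17, then count y ∈ F_17 with y² ≡ rhs.
  x = 0: rhs = 16, matching y values: 4, 13 (2 points).
  x = 1: rhs = 16, matching y values: 4, 13 (2 points).
  x = 2: rhs = 5, matching y values: none (0 points).
  x = 3: rhs = 6, matching y values: none (0 points).
  x = 4: rhs = 8, matching y values: 5, 12 (2 points).
  x = 5: rhs = 0, matching y values: 0 (1 points).
  x = 6: rhs = 5, matching y values: none (0 points).
  x = 7: rhs = 12, matching y values: none (0 points).
  x = 8: rhs = 10, matching y values: none (0 points).
  x = 9: rhs = 5, matching y values: none (0 points).
  x = 10: rhs = 3, matching y values: none (0 points).
  x = 11: rhs = 10, matching y values: none (0 points).
  x = 12: rhs = 15, matching y values: 7, 10 (2 points).
  x = 13: rhs = 7, matching y values: none (0 points).
  x = 14: rhs = 9, matching y values: 3, 14 (2 points).
  x = 15: rhs = 10, matching y values: none (0 points).
  x = 16: rhs = 16, matching y values: 4, 13 (2 points).
Total affine count: 13.
Full point count |E(F_17)| = 13 + 1 = 14.
Hasse bound: |14 − (17+1)| = |-4| = 4 ≤ 2√17 ≈ 8.2462 ✓.


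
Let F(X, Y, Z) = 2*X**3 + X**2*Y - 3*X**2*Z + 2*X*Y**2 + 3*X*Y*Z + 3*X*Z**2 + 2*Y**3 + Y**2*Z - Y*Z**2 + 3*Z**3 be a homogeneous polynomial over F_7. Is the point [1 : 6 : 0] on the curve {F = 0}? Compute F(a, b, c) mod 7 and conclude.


F(1,6,0) ≡ 1 (mod 7); P is NOT on the curve.

Evaluate F(1, 6, 0) term-by-term (mod 7).
  2*X**3 ↦ 2·1·1·1 = 2
  X**2*Y ↦ 1·1·6·1 = 6
  -3*X**2*Z ↦ -3·1·1·0 = 0
  2*X*Y**2 ↦ 2·1·36·1 = 72
  3*X*Y*Z ↦ 3·1·6·0 = 0
  3*X*Z**2 ↦ 3·1·1·0 = 0
  2*Y**3 ↦ 2·1·216·1 = 432
  Y**2*Z ↦ 1·1·36·0 = 0
  -Y*Z**2 ↦ -1·1·6·0 = 0
  3*Z**3 ↦ 3·1·1·0 = 0
Sum: F(1, 6, 0) = (2) + (6) + (0) + (72) + (0) + (0) + (432) + (0) + (0) + (0) = 512.
Reducing mod 7: 512 ≡ 1 (mod 7).
Since F(a, b, c) ≡ 1 ≠ 0 (mod 7), P does NOT lie on the curve.


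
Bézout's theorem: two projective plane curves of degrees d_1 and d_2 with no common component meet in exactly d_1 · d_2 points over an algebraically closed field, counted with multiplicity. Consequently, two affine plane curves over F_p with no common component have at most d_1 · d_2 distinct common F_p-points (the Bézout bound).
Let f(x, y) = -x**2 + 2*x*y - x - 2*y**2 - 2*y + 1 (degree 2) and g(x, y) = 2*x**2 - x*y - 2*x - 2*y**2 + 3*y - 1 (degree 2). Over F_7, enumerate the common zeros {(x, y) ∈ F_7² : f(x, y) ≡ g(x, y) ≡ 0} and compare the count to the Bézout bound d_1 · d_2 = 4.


Common zeros: ∅; count = 0; Bézout bound = 4.

deg(f) = 2, deg(g) = 2, so Bézout bound = 4.
Scan x ∈ F_7. For each x, list the y ∈ F_7 with f(x, y) ≡ 0 and those with g(x, y) ≡ 0 (mod 7); the common zeros in that column are the intersection.
  x = 0: f ≡ 0 at y ∈ ∅; g ≡ 0 at y ∈ {1, 4}; common: ∅.
  x = 1: f ≡ 0 at y ∈ ∅; g ≡ 0 at y ∈ ∅; common: ∅.
  x = 2: f ≡ 0 at y ∈ ∅; g ≡ 0 at y ∈ {5, 6}; common: ∅.
  x = 3: f ≡ 0 at y ∈ ∅; g ≡ 0 at y ∈ {3, 4}; common: ∅.
  x = 4: f ≡ 0 at y ∈ ∅; g ≡ 0 at y ∈ ∅; common: ∅.
  x = 5: f ≡ 0 at y ∈ {2}; g ≡ 0 at y ∈ {1, 5}; common: ∅.
  x = 6: f ≡ 0 at y ∈ ∅; g ≡ 0 at y ∈ ∅; common: ∅.
Collecting: common zeros = ∅, so the count is 0.
Comparison with the Bézout bound: 0 ≤ 4 = deg(f)·deg(g), as expected for curves with no common component (the affine F_7-count falls short of the bound because intersections may lie at infinity, over extension fields, or carry multiplicity).


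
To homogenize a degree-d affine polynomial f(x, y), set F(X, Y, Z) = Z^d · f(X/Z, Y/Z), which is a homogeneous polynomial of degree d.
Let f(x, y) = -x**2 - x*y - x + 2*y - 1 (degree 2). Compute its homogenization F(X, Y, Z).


F(X, Y, Z) = -X**2 - X*Y - X*Z + 2*Y*Z - Z**2

deg(f) = 2.
Substitute x = X/Z, y = Y/Z into f, then multiply by Z^2.
  monomial -1·x^2·y^0 ↦ -1·X^2·Y^0·Z^0.
  monomial -1·x^1·y^1 ↦ -1·X^1·Y^1·Z^0.
  monomial -1·x^1·y^0 ↦ -1·X^1·Y^0·Z^1.
  monomial 2·x^0·y^1 ↦ 2·X^0·Y^1·Z^1.
  monomial -1·x^0·y^0 ↦ -1·X^0·Y^0·Z^2.
Collecting: F(X, Y, Z) = -X**2 - X*Y - X*Z + 2*Y*Z - Z**2.


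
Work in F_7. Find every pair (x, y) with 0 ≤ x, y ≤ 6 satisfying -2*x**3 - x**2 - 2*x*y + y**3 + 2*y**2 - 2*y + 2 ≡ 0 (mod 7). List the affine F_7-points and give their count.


Affine F_7-points: {(0, 2), (1, 2), (1, 5), (2, 1), (2, 2), (5, 0)}; count = 6.

For each of the 49 pairs (x, y) ∈ F_7², evaluate f(x, y) mod 7. Record the zeros.
  x = 0: [0↦2, 1↦3, 2↦0, 3↦6, 4↦6, 5↦6, 6↦5]  zeros at y ∈ {2}
  x = 1: [0↦6, 1↦5, 2↦0, 3↦4, 4↦2, 5↦0, 6↦4]  zeros at y ∈ {2, 5}
  x = 2: [0↦3, 1↦0, 2↦0, 3↦2, 4↦5, 5↦1, 6↦3]  zeros at y ∈ {1, 2}
  x = 3: [0↦2, 1↦4, 2↦2, 3↦2, 4↦3, 5↦4, 6↦4]  zeros at y ∈ ∅
  x = 4: [0↦5, 1↦5, 2↦1, 3↦6, 4↦5, 5↦4, 6↦2]  zeros at y ∈ ∅
  x = 5: [0↦0, 1↦5, 2↦6, 3↦2, 4↦6, 5↦3, 6↦6]  zeros at y ∈ {0}
  x = 6: [0↦3, 1↦6, 2↦5, 3↦6, 4↦1, 5↦3, 6↦4]  zeros at y ∈ ∅
Collecting zeros: affine points = {(0, 2), (1, 2), (1, 5), (2, 1), (2, 2), (5, 0)}.
Total count |C(F_7)_aff| = 6.


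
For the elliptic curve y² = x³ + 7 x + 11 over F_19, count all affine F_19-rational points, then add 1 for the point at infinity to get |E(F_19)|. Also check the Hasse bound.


Affine points = {(0, 7), (0, 12), (1, 0), (5, 0), (7, 2), (7, 17), (8, 3), (8, 16), (9, 9), (9, 10), (10, 6), (10, 13), (13, 0), (16, 1), (16, 18)}; affine count = 15; |E(F_19)| = 16.

Discriminant check: Δ ∝ 4a³ + 27b² = 4·7³ + 27·11² = 4·343 + 27·121 ≡ 3 (mod 19). Nonzero ⇒ E is nonsingular.
For each x ∈ F_19, compute rhs = x³ + 7·x + 11 mod 19, then count y ∈ F_19 with y² ≡ rhs.
  x = 0: rhs = 11, matching y values: 7, 12 (2 points).
  x = 1: rhs = 0, matching y values: 0 (1 points).
  x = 2: rhs = 14, matching y values: none (0 points).
  x = 3: rhs = 2, matching y values: none (0 points).
  x = 4: rhs = 8, matching y values: none (0 points).
  x = 5: rhs = 0, matching y values: 0 (1 points).
  x = 6: rhs = 3, matching y values: none (0 points).
  x = 7: rhs = 4, matching y values: 2, 17 (2 points).
  x = 8: rhs = 9, matching y values: 3, 16 (2 points).
  x = 9: rhs = 5, matching y values: 9, 10 (2 points).
  x = 10: rhs = 17, matching y values: 6, 13 (2 points).
  x = 11: rhs = 13, matching y values: none (0 points).
  x = 12: rhs = 18, matching y values: none (0 points).
  x = 13: rhs = 0, matching y values: 0 (1 points).
  x = 14: rhs = 3, matching y values: none (0 points).
  x = 15: rhs = 14, matching y values: none (0 points).
  x = 16: rhs = 1, matching y values: 1, 18 (2 points).
  x = 17: rhs = 8, matching y values: none (0 points).
  x = 18: rhs = 3, matching y values: none (0 points).
Total affine count: 15.
Full point count |E(F_19)| = 15 + 1 = 16.
Hasse bound: |16 − (19+1)| = |-4| = 4 ≤ 2√19 ≈ 8.7178 ✓.


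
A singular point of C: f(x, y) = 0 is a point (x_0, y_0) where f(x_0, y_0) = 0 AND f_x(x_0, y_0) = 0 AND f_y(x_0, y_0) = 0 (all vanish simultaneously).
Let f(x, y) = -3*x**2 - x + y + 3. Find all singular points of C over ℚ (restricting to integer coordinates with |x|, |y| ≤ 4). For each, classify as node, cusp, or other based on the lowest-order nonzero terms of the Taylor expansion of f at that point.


No singular points in the scanned grid; C is smooth there.

Compute partial derivatives:
  f_x = -6*x - 1.
  f_y = 1.
f_y = 1 is a nonzero constant, so f_y never vanishes: no point (x, y) can satisfy f = f_x = f_y = 0. In particular no (x, y) ∈ {−4, ..., 4}² is singular; the curve is smooth.


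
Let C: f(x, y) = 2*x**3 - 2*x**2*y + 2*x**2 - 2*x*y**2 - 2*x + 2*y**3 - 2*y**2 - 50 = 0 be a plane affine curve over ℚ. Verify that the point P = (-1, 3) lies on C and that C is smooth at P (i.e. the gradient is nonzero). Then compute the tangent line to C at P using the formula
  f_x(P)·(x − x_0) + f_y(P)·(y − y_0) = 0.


Tangent line at P: -6*x + 52*y - 162 = 0.

Step 1: f(-1, 3) = 0, so P lies on C.
Step 2: partial derivatives
  f_x(x, y) = 6*x**2 - 4*x*y + 4*x - 2*y**2 - 2, f_y(x, y) = -2*x**2 - 4*x*y + 6*y**2 - 4*y.
  f_x(P) = -6, f_y(P) = 52 (gradient nonzero, so P is smooth).
Step 3: tangent line at P: -6·(x − -1) + 52·(y − 3) = 0.
Expanding: -6*x + 52*y - 162 = 0.


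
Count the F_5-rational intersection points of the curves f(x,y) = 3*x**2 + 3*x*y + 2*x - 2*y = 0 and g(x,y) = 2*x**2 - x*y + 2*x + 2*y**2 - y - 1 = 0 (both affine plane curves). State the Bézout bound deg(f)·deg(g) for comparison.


Common zeros: {(2, 1)}; count = 1; Bézout bound = 4.

deg(f) = 2, deg(g) = 2, so Bézout bound = 4.
Scan x ∈ F_5. For each x, list the y ∈ F_5 with f(x, y) ≡ 0 and those with g(x, y) ≡ 0 (mod 5); the common zeros in that column are the intersection.
  x = 0: f ≡ 0 at y ∈ {0}; g ≡ 0 at y ∈ {1, 2}; common: ∅.
  x = 1: f ≡ 0 at y ∈ {0}; g ≡ 0 at y ∈ {3}; common: ∅.
  x = 2: f ≡ 0 at y ∈ {1}; g ≡ 0 at y ∈ {1, 3}; common: {1}.
  x = 3: f ≡ 0 at y ∈ {1}; g ≡ 0 at y ∈ ∅; common: ∅.
  x = 4: f ≡ 0 at y ∈ ∅; g ≡ 0 at y ∈ ∅; common: ∅.
Collecting: common zeros = {(2, 1)}, so the count is 1.
Comparison with the Bézout bound: 1 ≤ 4 = deg(f)·deg(g), as expected for curves with no common component (the affine F_5-count falls short of the bound because intersections may lie at infinity, over extension fields, or carry multiplicity).


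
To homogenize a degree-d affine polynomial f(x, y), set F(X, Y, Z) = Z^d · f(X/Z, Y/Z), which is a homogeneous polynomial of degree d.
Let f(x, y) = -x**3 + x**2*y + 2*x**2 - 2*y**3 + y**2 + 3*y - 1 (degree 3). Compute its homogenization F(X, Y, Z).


F(X, Y, Z) = -X**3 + X**2*Y + 2*X**2*Z - 2*Y**3 + Y**2*Z + 3*Y*Z**2 - Z**3

deg(f) = 3.
Substitute x = X/Z, y = Y/Z into f, then multiply by Z^3.
  monomial -1·x^3·y^0 ↦ -1·X^3·Y^0·Z^0.
  monomial 1·x^2·y^1 ↦ 1·X^2·Y^1·Z^0.
  monomial 2·x^2·y^0 ↦ 2·X^2·Y^0·Z^1.
  monomial -2·x^0·y^3 ↦ -2·X^0·Y^3·Z^0.
  monomial 1·x^0·y^2 ↦ 1·X^0·Y^2·Z^1.
  monomial 3·x^0·y^1 ↦ 3·X^0·Y^1·Z^2.
  monomial -1·x^0·y^0 ↦ -1·X^0·Y^0·Z^3.
Collecting: F(X, Y, Z) = -X**3 + X**2*Y + 2*X**2*Z - 2*Y**3 + Y**2*Z + 3*Y*Z**2 - Z**3.


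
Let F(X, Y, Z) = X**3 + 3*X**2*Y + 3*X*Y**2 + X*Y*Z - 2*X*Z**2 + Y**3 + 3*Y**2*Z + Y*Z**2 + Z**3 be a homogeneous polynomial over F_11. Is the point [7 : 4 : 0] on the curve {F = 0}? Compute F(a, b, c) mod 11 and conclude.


F(7,4,0) ≡ 0 (mod 11); P is on the curve.

Evaluate F(7, 4, 0) term-by-term (mod 11).
  X**3 ↦ 1·343·1·1 = 343
  3*X**2*Y ↦ 3·49·4·1 = 588
  3*X*Y**2 ↦ 3·7·16·1 = 336
  X*Y*Z ↦ 1·7·4·0 = 0
  -2*X*Z**2 ↦ -2·7·1·0 = 0
  Y**3 ↦ 1·1·64·1 = 64
  3*Y**2*Z ↦ 3·1·16·0 = 0
  Y*Z**2 ↦ 1·1·4·0 = 0
  Z**3 ↦ 1·1·1·0 = 0
Sum: F(7, 4, 0) = (343) + (588) + (336) + (0) + (0) + (64) + (0) + (0) + (0) = 1331.
Reducing mod 11: 1331 ≡ 0 (mod 11).
Since F(a, b, c) ≡ 0 (mod 11), P lies on the curve.


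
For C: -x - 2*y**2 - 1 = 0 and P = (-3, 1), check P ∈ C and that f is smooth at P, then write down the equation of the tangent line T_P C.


Tangent line at P: -x - 4*y + 1 = 0.

Step 1: f(-3, 1) = 0, so P lies on C.
Step 2: partial derivatives
  f_x(x, y) = -1, f_y(x, y) = -4*y.
  f_x(P) = -1, f_y(P) = -4 (gradient nonzero, so P is smooth).
Step 3: tangent line at P: -1·(x − -3) + -4·(y − 1) = 0.
Expanding: -x - 4*y + 1 = 0.


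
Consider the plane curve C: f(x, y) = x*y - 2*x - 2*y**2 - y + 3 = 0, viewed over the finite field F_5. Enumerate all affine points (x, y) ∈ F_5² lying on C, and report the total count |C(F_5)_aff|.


Affine F_5-points: {(0, 1), (3, 3), (4, 0), (4, 4)}; count = 4.

For each of the 25 pairs (x, y) ∈ F_5², evaluate f(x, y) mod 5. Record the zeros.
  x = 0: [0↦3, 1↦0, 2↦3, 3↦2, 4↦2]  zeros at y ∈ {1}
  x = 1: [0↦1, 1↦4, 2↦3, 3↦3, 4↦4]  zeros at y ∈ ∅
  x = 2: [0↦4, 1↦3, 2↦3, 3↦4, 4↦1]  zeros at y ∈ ∅
  x = 3: [0↦2, 1↦2, 2↦3, 3↦0, 4↦3]  zeros at y ∈ {3}
  x = 4: [0↦0, 1↦1, 2↦3, 3↦1, 4↦0]  zeros at y ∈ {0, 4}
Collecting zeros: affine points = {(0, 1), (3, 3), (4, 0), (4, 4)}.
Total count |C(F_5)_aff| = 4.


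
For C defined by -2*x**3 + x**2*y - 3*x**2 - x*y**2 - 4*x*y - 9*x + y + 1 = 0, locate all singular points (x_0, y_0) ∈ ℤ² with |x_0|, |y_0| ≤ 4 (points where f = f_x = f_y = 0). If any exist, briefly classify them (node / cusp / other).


Singular points: {(-1, -3)}; classification: cusp.

Compute partial derivatives:
  f_x = -6*x**2 + 2*x*y - 6*x - y**2 - 4*y - 9.
  f_y = x**2 - 2*x*y - 4*x + 1.
Scan x_0 ∈ {−4, ..., 4}. For each x_0, f_y(x_0, y) is a polynomial in y; find its integer roots y ∈ {−4, ..., 4}, then test f_x and f at those candidates.
  x = -4: f_y(-4, y) = 8*y + 33; no integer root y with |y| ≤ 4.
  x = -3: f_y(-3, y) = 6*y + 22; no integer root y with |y| ≤ 4.
  x = -2: f_y(-2, y) = 4*y + 13; no integer root y with |y| ≤ 4.
  x = -1: f_y(-1, y) = 2*y + 6; vanishes at y ∈ {-3}. (-1, -3): f_x = 0, f = 0 — SINGULAR.
  x = 0: f_y(0, y) = 1; no integer root y with |y| ≤ 4.
  x = 1: f_y(1, y) = -2*y - 2; vanishes at y ∈ {-1}. (1, -1): f_x = -20 ≠ 0.
  x = 2: f_y(2, y) = -4*y - 3; no integer root y with |y| ≤ 4.
  x = 3: f_y(3, y) = -6*y - 2; no integer root y with |y| ≤ 4.
  x = 4: f_y(4, y) = 1 - 8*y; no integer root y with |y| ≤ 4.
Only singular point on the grid: (-1, -3).
Classify: substitute x = -1 + u, y = -3 + v and expand: f = -2*u**3 + u**2*v - u*v**2 + v**2.
No constant or linear terms (consistent with a singular point). Quadratic part: v**2. Cubic part: -2*u**3 + u**2*v - u*v**2.
The quadratic part v**2 is a perfect square, so there is a single (double) tangent line v = 0, i.e. y = -3. Restricting the cubic part to that line (v = 0) leaves -2*u**3 ≠ 0, so f is not divisible by v and the branch is v² ≈ 2*u**3 to lowest order — this is a cusp.
Classification: cusp.


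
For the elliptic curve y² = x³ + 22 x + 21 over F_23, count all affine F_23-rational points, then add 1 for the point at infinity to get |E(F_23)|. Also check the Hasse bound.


Affine points = {(2, 2), (2, 21), (4, 9), (4, 14), (5, 7), (5, 16), (6, 1), (6, 22), (7, 9), (7, 14), (12, 9), (12, 14), (15, 0), (17, 8), (17, 15), (18, 4), (18, 19)}; affine count = 17; |E(F_23)| = 18.

Discriminant check: Δ ∝ 4a³ + 27b² = 4·22³ + 27·21² = 4·10648 + 27·441 ≡ 12 (mod 23). Nonzero ⇒ E is nonsingular.
For each x ∈ F_23, compute rhs = x³ + 22·x + 21 mod 23, then count y ∈ F_23 with y² ≡ rhs.
  x = 0: rhs = 21, matching y values: none (0 points).
  x = 1: rhs = 21, matching y values: none (0 points).
  x = 2: rhs = 4, matching y values: 2, 21 (2 points).
  x = 3: rhs = 22, matching y values: none (0 points).
  x = 4: rhs = 12, matching y values: 9, 14 (2 points).
  x = 5: rhs = 3, matching y values: 7, 16 (2 points).
  x = 6: rhs = 1, matching y values: 1, 22 (2 points).
  x = 7: rhs = 12, matching y values: 9, 14 (2 points).
  x = 8: rhs = 19, matching y values: none (0 points).
  x = 9: rhs = 5, matching y values: none (0 points).
  x = 10: rhs = 22, matching y values: none (0 points).
  x = 11: rhs = 7, matching y values: none (0 points).
  x = 12: rhs = 12, matching y values: 9, 14 (2 points).
  x = 13: rhs = 20, matching y values: none (0 points).
  x = 14: rhs = 14, matching y values: none (0 points).
  x = 15: rhs = 0, matching y values: 0 (1 points).
  x = 16: rhs = 7, matching y values: none (0 points).
  x = 17: rhs = 18, matching y values: 8, 15 (2 points).
  x = 18: rhs = 16, matching y values: 4, 19 (2 points).
  x = 19: rhs = 7, matching y values: none (0 points).
  x = 20: rhs = 20, matching y values: none (0 points).
  x = 21: rhs = 15, matching y values: none (0 points).
  x = 22: rhs = 21, matching y values: none (0 points).
Total affine count: 17.
Full point count |E(F_23)| = 17 + 1 = 18.
Hasse bound: |18 − (23+1)| = |-6| = 6 ≤ 2√23 ≈ 9.5917 ✓.


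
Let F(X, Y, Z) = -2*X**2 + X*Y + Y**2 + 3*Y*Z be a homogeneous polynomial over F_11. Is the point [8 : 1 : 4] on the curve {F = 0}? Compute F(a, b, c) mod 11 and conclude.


F(8,1,4) ≡ 3 (mod 11); P is NOT on the curve.

Evaluate F(8, 1, 4) term-by-term (mod 11).
  -2*X**2 ↦ -2·64·1·1 = -128
  X*Y ↦ 1·8·1·1 = 8
  Y**2 ↦ 1·1·1·1 = 1
  3*Y*Z ↦ 3·1·1·4 = 12
Sum: F(8, 1, 4) = (-128) + (8) + (1) + (12) = -107.
Reducing mod 11: -107 ≡ 3 (mod 11).
Since F(a, b, c) ≡ 3 ≠ 0 (mod 11), P does NOT lie on the curve.


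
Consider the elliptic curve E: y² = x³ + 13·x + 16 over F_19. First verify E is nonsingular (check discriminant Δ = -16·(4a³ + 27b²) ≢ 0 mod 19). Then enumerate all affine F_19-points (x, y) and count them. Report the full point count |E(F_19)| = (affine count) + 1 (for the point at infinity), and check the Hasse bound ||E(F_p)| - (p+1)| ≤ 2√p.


Affine points = {(0, 4), (0, 15), (1, 7), (1, 12), (3, 5), (3, 14), (5, 4), (5, 15), (6, 5), (6, 14), (8, 9), (8, 10), (9, 8), (9, 11), (10, 5), (10, 14), (12, 0), (13, 8), (13, 11), (14, 4), (14, 15), (16, 8), (16, 11), (17, 1), (17, 18)}; affine count = 25; |E(F_19)| = 26.

Discriminant check: Δ ∝ 4a³ + 27b² = 4·13³ + 27·16² = 4·2197 + 27·256 ≡ 6 (mod 19). Nonzero ⇒ E is nonsingular.
For each x ∈ F_19, compute rhs = x³ + 13·x + 16 mod 19, then count y ∈ F_19 with y² ≡ rhs.
  x = 0: rhs = 16, matching y values: 4, 15 (2 points).
  x = 1: rhs = 11, matching y values: 7, 12 (2 points).
  x = 2: rhs = 12, matching y values: none (0 points).
  x = 3: rhs = 6, matching y values: 5, 14 (2 points).
  x = 4: rhs = 18, matching y values: none (0 points).
  x = 5: rhs = 16, matching y values: 4, 15 (2 points).
  x = 6: rhs = 6, matching y values: 5, 14 (2 points).
  x = 7: rhs = 13, matching y values: none (0 points).
  x = 8: rhs = 5, matching y values: 9, 10 (2 points).
  x = 9: rhs = 7, matching y values: 8, 11 (2 points).
  x = 10: rhs = 6, matching y values: 5, 14 (2 points).
  x = 11: rhs = 8, matching y values: none (0 points).
  x = 12: rhs = 0, matching y values: 0 (1 points).
  x = 13: rhs = 7, matching y values: 8, 11 (2 points).
  x = 14: rhs = 16, matching y values: 4, 15 (2 points).
  x = 15: rhs = 14, matching y values: none (0 points).
  x = 16: rhs = 7, matching y values: 8, 11 (2 points).
  x = 17: rhs = 1, matching y values: 1, 18 (2 points).
  x = 18: rhs = 2, matching y values: none (0 points).
Total affine count: 25.
Full point count |E(F_19)| = 25 + 1 = 26.
Hasse bound: |26 − (19+1)| = |6| = 6 ≤ 2√19 ≈ 8.7178 ✓.


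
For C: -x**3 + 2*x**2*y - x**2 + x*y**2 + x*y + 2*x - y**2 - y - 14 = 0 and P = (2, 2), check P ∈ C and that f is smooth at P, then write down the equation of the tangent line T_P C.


Tangent line at P: 8*x + 13*y - 42 = 0.

Step 1: f(2, 2) = 0, so P lies on C.
Step 2: partial derivatives
  f_x(x, y) = -3*x**2 + 4*x*y - 2*x + y**2 + y + 2, f_y(x, y) = 2*x**2 + 2*x*y + x - 2*y - 1.
  f_x(P) = 8, f_y(P) = 13 (gradient nonzero, so P is smooth).
Step 3: tangent line at P: 8·(x − 2) + 13·(y − 2) = 0.
Expanding: 8*x + 13*y - 42 = 0.


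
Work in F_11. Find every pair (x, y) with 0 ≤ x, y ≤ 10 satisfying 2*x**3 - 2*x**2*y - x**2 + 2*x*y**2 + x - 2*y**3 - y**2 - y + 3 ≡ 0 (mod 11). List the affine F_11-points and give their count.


Affine F_11-points: {(1, 8), (1, 10), (2, 4), (3, 10), (4, 5), (6, 1), (6, 3), (6, 7), (7, 9), (8, 5), (10, 5)}; count = 11.

For each of the 121 pairs (x, y) ∈ F_11², evaluate f(x, y) mod 11. Record the zeros.
  x = 0: [0↦3, 1↦10, 2↦3, 3↦3, 4↦9, 5↦9, 6↦2, 7↦9, 8↦7, 9↦6, 10↦5]  zeros at y ∈ ∅
  x = 1: [0↦5, 1↦1, 2↦9, 3↦6, 4↦2, 5↦7, 6↦9, 7↦7, 8↦0, 9↦9, 10↦0]  zeros at y ∈ {8, 10}
  x = 2: [0↦6, 1↦9, 2↦6, 3↦7, 4↦0, 5↦6, 6↦2, 7↦9, 8↦4, 9↦8, 10↦9]  zeros at y ∈ {4}
  x = 3: [0↦7, 1↦2, 2↦6, 3↦7, 4↦4, 5↦7, 6↦4, 7↦5, 8↦9, 9↦4, 10↦0]  zeros at y ∈ {10}
  x = 4: [0↦9, 1↦3, 2↦10, 3↦7, 4↦4, 5↦0, 6↦5, 7↦7, 8↦5, 9↦9, 10↦7]  zeros at y ∈ {5}
  x = 5: [0↦2, 1↦2, 2↦8, 3↦8, 4↦1, 5↦8, 6↦6, 7↦5, 8↦4, 9↦2, 10↦9]  zeros at y ∈ ∅
  x = 6: [0↦9, 1↦0, 2↦1, 3↦0, 4↦7, 5↦10, 6↦8, 7↦0, 8↦7, 9↦6, 10↦7]  zeros at y ∈ {1, 3, 7}
  x = 7: [0↦9, 1↦9, 2↦1, 3↦6, 4↦1, 5↦7, 6↦1, 7↦4, 8↦4, 9↦0, 10↦2]  zeros at y ∈ {9}
  x = 8: [0↦3, 1↦8, 2↦9, 3↦5, 4↦6, 5↦0, 6↦8, 7↦7, 8↦7, 9↦7, 10↦6]  zeros at y ∈ {5}
  x = 9: [0↦3, 1↦9, 2↦4, 3↦9, 4↦1, 5↦1, 6↦8, 7↦10, 8↦6, 9↦6, 10↦9]  zeros at y ∈ ∅
  x = 10: [0↦10, 1↦2, 2↦9, 3↦8, 4↦9, 5↦0, 6↦2, 7↦3, 8↦2, 9↦9, 10↦1]  zeros at y ∈ {5}
Collecting zeros: affine points = {(1, 8), (1, 10), (2, 4), (3, 10), (4, 5), (6, 1), (6, 3), (6, 7), (7, 9), (8, 5), (10, 5)}.
Total count |C(F_11)_aff| = 11.


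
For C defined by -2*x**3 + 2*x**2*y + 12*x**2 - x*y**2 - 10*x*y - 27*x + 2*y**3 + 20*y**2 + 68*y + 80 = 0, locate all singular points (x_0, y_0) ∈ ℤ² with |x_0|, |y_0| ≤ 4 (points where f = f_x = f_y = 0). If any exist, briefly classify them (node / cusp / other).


Singular points: {(1, -3)}; classification: cusp.

Compute partial derivatives:
  f_x = -6*x**2 + 4*x*y + 24*x - y**2 - 10*y - 27.
  f_y = 2*x**2 - 2*x*y - 10*x + 6*y**2 + 40*y + 68.
Scan x_0 ∈ {−4, ..., 4}. For each x_0, f_y(x_0, y) is a polynomial in y; find its integer roots y ∈ {−4, ..., 4}, then test f_x and f at those candidates.
  x = -4: f_y(-4, y) = 6*y**2 + 48*y + 140; no integer root y with |y| ≤ 4.
  x = -3: f_y(-3, y) = 6*y**2 + 46*y + 116; no integer root y with |y| ≤ 4.
  x = -2: f_y(-2, y) = 6*y**2 + 44*y + 96; no integer root y with |y| ≤ 4.
  x = -1: f_y(-1, y) = 6*y**2 + 42*y + 80; no integer root y with |y| ≤ 4.
  x = 0: f_y(0, y) = 6*y**2 + 40*y + 68; no integer root y with |y| ≤ 4.
  x = 1: f_y(1, y) = 6*y**2 + 38*y + 60; vanishes at y ∈ {-3}. (1, -3): f_x = 0, f = 0 — SINGULAR.
  x = 2: f_y(2, y) = 6*y**2 + 36*y + 56; no integer root y with |y| ≤ 4.
  x = 3: f_y(3, y) = 6*y**2 + 34*y + 56; no integer root y with |y| ≤ 4.
  x = 4: f_y(4, y) = 6*y**2 + 32*y + 60; no integer root y with |y| ≤ 4.
Only singular point on the grid: (1, -3).
Classify: substitute x = 1 + u, y = -3 + v and expand: f = -2*u**3 + 2*u**2*v - u*v**2 + 2*v**3 + v**2.
No constant or linear terms (consistent with a singular point). Quadratic part: v**2. Cubic part: -2*u**3 + 2*u**2*v - u*v**2 + 2*v**3.
The quadratic part v**2 is a perfect square, so there is a single (double) tangent line v = 0, i.e. y = -3. Restricting the cubic part to that line (v = 0) leaves -2*u**3 ≠ 0, so f is not divisible by v and the branch is v² ≈ 2*u**3 to lowest order — this is a cusp.
Classification: cusp.


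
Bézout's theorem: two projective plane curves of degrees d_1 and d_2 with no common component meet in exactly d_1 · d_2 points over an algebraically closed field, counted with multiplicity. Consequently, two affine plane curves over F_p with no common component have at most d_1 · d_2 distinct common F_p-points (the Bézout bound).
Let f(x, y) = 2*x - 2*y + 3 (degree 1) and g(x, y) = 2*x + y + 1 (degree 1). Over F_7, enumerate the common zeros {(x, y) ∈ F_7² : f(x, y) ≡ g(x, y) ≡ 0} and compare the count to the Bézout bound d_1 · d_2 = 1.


Common zeros: {(5, 3)}; count = 1; Bézout bound = 1.

deg(f) = 1, deg(g) = 1, so Bézout bound = 1.
Scan x ∈ F_7. For each x, list the y ∈ F_7 with f(x, y) ≡ 0 and those with g(x, y) ≡ 0 (mod 7); the common zeros in that column are the intersection.
  x = 0: f ≡ 0 at y ∈ {5}; g ≡ 0 at y ∈ {6}; common: ∅.
  x = 1: f ≡ 0 at y ∈ {6}; g ≡ 0 at y ∈ {4}; common: ∅.
  x = 2: f ≡ 0 at y ∈ {0}; g ≡ 0 at y ∈ {2}; common: ∅.
  x = 3: f ≡ 0 at y ∈ {1}; g ≡ 0 at y ∈ {0}; common: ∅.
  x = 4: f ≡ 0 at y ∈ {2}; g ≡ 0 at y ∈ {5}; common: ∅.
  x = 5: f ≡ 0 at y ∈ {3}; g ≡ 0 at y ∈ {3}; common: {3}.
  x = 6: f ≡ 0 at y ∈ {4}; g ≡ 0 at y ∈ {1}; common: ∅.
Collecting: common zeros = {(5, 3)}, so the count is 1.
Comparison with the Bézout bound: 1 ≤ 1 = deg(f)·deg(g), as expected for curves with no common component (the bound is attained).


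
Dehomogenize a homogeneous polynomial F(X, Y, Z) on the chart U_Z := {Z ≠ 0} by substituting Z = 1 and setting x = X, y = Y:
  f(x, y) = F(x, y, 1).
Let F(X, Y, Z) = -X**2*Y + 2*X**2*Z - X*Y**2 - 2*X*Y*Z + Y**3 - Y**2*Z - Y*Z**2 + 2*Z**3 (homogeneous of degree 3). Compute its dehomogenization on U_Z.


f(x, y) = -x**2*y + 2*x**2 - x*y**2 - 2*x*y + y**3 - y**2 - y + 2

On U_Z we set Z = 1. Each monomial c·X^i·Y^j·Z^k in F becomes c·x^i·y^j·1^k = c·x^i·y^j.
Substituting Z = 1: F(X, Y, 1) = -x**2*y + 2*x**2 - x*y**2 - 2*x*y + y**3 - y**2 - y + 2.
Note: deg(f) ≤ deg(F) = 3; strict inequality happens when F is divisible by Z (lost terms).


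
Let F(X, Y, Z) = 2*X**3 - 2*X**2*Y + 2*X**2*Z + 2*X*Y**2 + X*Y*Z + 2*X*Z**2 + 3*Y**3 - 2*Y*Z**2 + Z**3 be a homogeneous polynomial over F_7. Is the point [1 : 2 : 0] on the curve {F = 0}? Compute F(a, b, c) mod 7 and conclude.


F(1,2,0) ≡ 2 (mod 7); P is NOT on the curve.

Evaluate F(1, 2, 0) term-by-term (mod 7).
  2*X**3 ↦ 2·1·1·1 = 2
  -2*X**2*Y ↦ -2·1·2·1 = -4
  2*X**2*Z ↦ 2·1·1·0 = 0
  2*X*Y**2 ↦ 2·1·4·1 = 8
  X*Y*Z ↦ 1·1·2·0 = 0
  2*X*Z**2 ↦ 2·1·1·0 = 0
  3*Y**3 ↦ 3·1·8·1 = 24
  -2*Y*Z**2 ↦ -2·1·2·0 = 0
  Z**3 ↦ 1·1·1·0 = 0
Sum: F(1, 2, 0) = (2) + (-4) + (0) + (8) + (0) + (0) + (24) + (0) + (0) = 30.
Reducing mod 7: 30 ≡ 2 (mod 7).
Since F(a, b, c) ≡ 2 ≠ 0 (mod 7), P does NOT lie on the curve.


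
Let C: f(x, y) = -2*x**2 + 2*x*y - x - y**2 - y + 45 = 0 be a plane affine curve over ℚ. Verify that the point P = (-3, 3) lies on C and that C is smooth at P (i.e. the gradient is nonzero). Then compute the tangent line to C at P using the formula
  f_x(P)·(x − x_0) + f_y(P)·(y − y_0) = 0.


Tangent line at P: 17*x - 13*y + 90 = 0.

Step 1: f(-3, 3) = 0, so P lies on C.
Step 2: partial derivatives
  f_x(x, y) = -4*x + 2*y - 1, f_y(x, y) = 2*x - 2*y - 1.
  f_x(P) = 17, f_y(P) = -13 (gradient nonzero, so P is smooth).
Step 3: tangent line at P: 17·(x − -3) + -13·(y − 3) = 0.
Expanding: 17*x - 13*y + 90 = 0.


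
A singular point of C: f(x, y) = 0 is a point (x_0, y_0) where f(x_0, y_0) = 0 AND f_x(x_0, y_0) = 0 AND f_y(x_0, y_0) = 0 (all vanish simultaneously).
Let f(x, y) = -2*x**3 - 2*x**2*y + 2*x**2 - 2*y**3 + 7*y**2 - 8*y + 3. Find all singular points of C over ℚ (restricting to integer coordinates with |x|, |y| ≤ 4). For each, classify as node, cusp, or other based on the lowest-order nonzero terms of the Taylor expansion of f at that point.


Singular points: {(0, 1)}; classification: cusp.

Compute partial derivatives:
  f_x = -6*x**2 - 4*x*y + 4*x.
  f_y = -2*x**2 - 6*y**2 + 14*y - 8.
Scan x_0 ∈ {−4, ..., 4}. For each x_0, f_y(x_0, y) is a polynomial in y; find its integer roots y ∈ {−4, ..., 4}, then test f_x and f at those candidates.
  x = -4: f_y(-4, y) = -6*y**2 + 14*y - 40; no integer root y with |y| ≤ 4.
  x = -3: f_y(-3, y) = -6*y**2 + 14*y - 26; no integer root y with |y| ≤ 4.
  x = -2: f_y(-2, y) = -6*y**2 + 14*y - 16; no integer root y with |y| ≤ 4.
  x = -1: f_y(-1, y) = -6*y**2 + 14*y - 10; no integer root y with |y| ≤ 4.
  x = 0: f_y(0, y) = -6*y**2 + 14*y - 8; vanishes at y ∈ {1}. (0, 1): f_x = 0, f = 0 — SINGULAR.
  x = 1: f_y(1, y) = -6*y**2 + 14*y - 10; no integer root y with |y| ≤ 4.
  x = 2: f_y(2, y) = -6*y**2 + 14*y - 16; no integer root y with |y| ≤ 4.
  x = 3: f_y(3, y) = -6*y**2 + 14*y - 26; no integer root y with |y| ≤ 4.
  x = 4: f_y(4, y) = -6*y**2 + 14*y - 40; no integer root y with |y| ≤ 4.
Only singular point on the grid: (0, 1).
Classify: substitute x = 0 + u, y = 1 + v and expand: f = -2*u**3 - 2*u**2*v - 2*v**3 + v**2.
No constant or linear terms (consistent with a singular point). Quadratic part: v**2. Cubic part: -2*u**3 - 2*u**2*v - 2*v**3.
The quadratic part v**2 is a perfect square, so there is a single (double) tangent line v = 0, i.e. y = 1. Restricting the cubic part to that line (v = 0) leaves -2*u**3 ≠ 0, so f is not divisible by v and the branch is v² ≈ 2*u**3 to lowest order — this is a cusp.
Classification: cusp.


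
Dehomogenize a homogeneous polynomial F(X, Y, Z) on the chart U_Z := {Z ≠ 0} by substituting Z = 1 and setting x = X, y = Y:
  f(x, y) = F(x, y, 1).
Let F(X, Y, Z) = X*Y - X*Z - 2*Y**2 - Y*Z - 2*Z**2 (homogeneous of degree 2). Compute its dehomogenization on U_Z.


f(x, y) = x*y - x - 2*y**2 - y - 2

On U_Z we set Z = 1. Each monomial c·X^i·Y^j·Z^k in F becomes c·x^i·y^j·1^k = c·x^i·y^j.
Substituting Z = 1: F(X, Y, 1) = x*y - x - 2*y**2 - y - 2.
Note: deg(f) ≤ deg(F) = 2; strict inequality happens when F is divisible by Z (lost terms).


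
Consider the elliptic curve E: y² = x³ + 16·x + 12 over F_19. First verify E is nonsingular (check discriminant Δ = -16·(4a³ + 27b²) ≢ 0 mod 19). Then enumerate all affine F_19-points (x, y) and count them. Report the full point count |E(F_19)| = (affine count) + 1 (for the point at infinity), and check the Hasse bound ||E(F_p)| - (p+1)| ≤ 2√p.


Affine points = {(3, 7), (3, 12), (4, 8), (4, 11), (6, 1), (6, 18), (7, 7), (7, 12), (8, 5), (8, 14), (9, 7), (9, 12), (13, 2), (13, 17), (14, 4), (14, 15), (15, 6), (15, 13)}; affine count = 18; |E(F_19)| = 19.

Discriminant check: Δ ∝ 4a³ + 27b² = 4·16³ + 27·12² = 4·4096 + 27·144 ≡ 18 (mod 19). Nonzero ⇒ E is nonsingular.
For each x ∈ F_19, compute rhs = x³ + 16·x + 12 mod 19, then count y ∈ F_19 with y² ≡ rhs.
  x = 0: rhs = 12, matching y values: none (0 points).
  x = 1: rhs = 10, matching y values: none (0 points).
  x = 2: rhs = 14, matching y values: none (0 points).
  x = 3: rhs = 11, matching y values: 7, 12 (2 points).
  x = 4: rhs = 7, matching y values: 8, 11 (2 points).
  x = 5: rhs = 8, matching y values: none (0 points).
  x = 6: rhs = 1, matching y values: 1, 18 (2 points).
  x = 7: rhs = 11, matching y values: 7, 12 (2 points).
  x = 8: rhs = 6, matching y values: 5, 14 (2 points).
  x = 9: rhs = 11, matching y values: 7, 12 (2 points).
  x = 10: rhs = 13, matching y values: none (0 points).
  x = 11: rhs = 18, matching y values: none (0 points).
  x = 12: rhs = 13, matching y values: none (0 points).
  x = 13: rhs = 4, matching y values: 2, 17 (2 points).
  x = 14: rhs = 16, matching y values: 4, 15 (2 points).
  x = 15: rhs = 17, matching y values: 6, 13 (2 points).
  x = 16: rhs = 13, matching y values: none (0 points).
  x = 17: rhs = 10, matching y values: none (0 points).
  x = 18: rhs = 14, matching y values: none (0 points).
Total affine count: 18.
Full point count |E(F_19)| = 18 + 1 = 19.
Hasse bound: |19 − (19+1)| = |-1| = 1 ≤ 2√19 ≈ 8.7178 ✓.


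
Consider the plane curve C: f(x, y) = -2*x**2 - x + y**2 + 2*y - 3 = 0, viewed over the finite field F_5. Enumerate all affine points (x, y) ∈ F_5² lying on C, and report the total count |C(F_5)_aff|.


Affine F_5-points: {(0, 1), (0, 2), (2, 1), (2, 2), (3, 4), (4, 4)}; count = 6.

For each of the 25 pairs (x, y) ∈ F_5², evaluate f(x, y) mod 5. Record the zeros.
  x = 0: [0↦2, 1↦0, 2↦0, 3↦2, 4↦1]  zeros at y ∈ {1, 2}
  x = 1: [0↦4, 1↦2, 2↦2, 3↦4, 4↦3]  zeros at y ∈ ∅
  x = 2: [0↦2, 1↦0, 2↦0, 3↦2, 4↦1]  zeros at y ∈ {1, 2}
  x = 3: [0↦1, 1↦4, 2↦4, 3↦1, 4↦0]  zeros at y ∈ {4}
  x = 4: [0↦1, 1↦4, 2↦4, 3↦1, 4↦0]  zeros at y ∈ {4}
Collecting zeros: affine points = {(0, 1), (0, 2), (2, 1), (2, 2), (3, 4), (4, 4)}.
Total count |C(F_5)_aff| = 6.


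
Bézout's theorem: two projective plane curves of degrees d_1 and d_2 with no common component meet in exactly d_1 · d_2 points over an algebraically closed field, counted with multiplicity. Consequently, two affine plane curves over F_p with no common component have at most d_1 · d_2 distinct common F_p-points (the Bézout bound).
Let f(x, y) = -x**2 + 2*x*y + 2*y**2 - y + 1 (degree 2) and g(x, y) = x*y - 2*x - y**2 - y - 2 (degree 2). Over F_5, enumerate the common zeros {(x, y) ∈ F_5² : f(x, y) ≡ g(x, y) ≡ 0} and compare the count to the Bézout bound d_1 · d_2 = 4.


Common zeros: {(4, 0)}; count = 1; Bézout bound = 4.

deg(f) = 2, deg(g) = 2, so Bézout bound = 4.
Scan x ∈ F_5. For each x, list the y ∈ F_5 with f(x, y) ≡ 0 and those with g(x, y) ≡ 0 (mod 5); the common zeros in that column are the intersection.
  x = 0: f ≡ 0 at y ∈ ∅; g ≡ 0 at y ∈ ∅; common: ∅.
  x = 1: f ≡ 0 at y ∈ {0, 2}; g ≡ 0 at y ∈ {1, 4}; common: ∅.
  x = 2: f ≡ 0 at y ∈ ∅; g ≡ 0 at y ∈ ∅; common: ∅.
  x = 3: f ≡ 0 at y ∈ {2, 3}; g ≡ 0 at y ∈ ∅; common: ∅.
  x = 4: f ≡ 0 at y ∈ {0, 4}; g ≡ 0 at y ∈ {0, 3}; common: {0}.
Collecting: common zeros = {(4, 0)}, so the count is 1.
Comparison with the Bézout bound: 1 ≤ 4 = deg(f)·deg(g), as expected for curves with no common component (the affine F_5-count falls short of the bound because intersections may lie at infinity, over extension fields, or carry multiplicity).
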